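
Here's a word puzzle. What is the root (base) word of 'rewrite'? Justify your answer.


Remove prefix 're' from 'rewrite' to get root 'write'.

write


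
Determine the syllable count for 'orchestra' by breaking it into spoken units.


Break 'orchestra' into syllables: or-ches-tra -> or | ches | tra = 3 syllables

3 syllables


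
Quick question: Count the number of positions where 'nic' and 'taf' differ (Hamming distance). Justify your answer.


Alignment:
Position 1: 'n' vs 't' = DIFFER
Position 2: 'i' vs 'a' = DIFFER
Position 3: 'c' vs 'f' = DIFFER
Total differences: 3

3


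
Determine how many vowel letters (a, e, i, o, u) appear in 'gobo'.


Vowels in 'gobo': o, o = 2 vowels.

2


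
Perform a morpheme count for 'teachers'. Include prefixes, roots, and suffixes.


Decomposition: teach (root) + -er (suffix) + -s (plural) = 3 morpheme(s)

3 morphemes


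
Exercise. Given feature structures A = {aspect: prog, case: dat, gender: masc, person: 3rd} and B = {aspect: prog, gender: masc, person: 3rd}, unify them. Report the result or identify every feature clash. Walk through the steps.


Compare features:
aspect: A=prog vs B=prog -> unified: prog
case: A=dat vs B=_ -> unified: dat
gender: A=masc vs B=masc -> unified: masc
person: A=3rd vs B=3rd -> unified: 3rd
No clashes found.

Unified: {aspect: prog, case: dat, gender: masc, person: 3rd}


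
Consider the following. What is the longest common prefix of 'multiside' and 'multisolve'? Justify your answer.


Compare from the start: 6 characters match: 'multis'. Mismatch at position 7: 'i' vs 'o'.

multis


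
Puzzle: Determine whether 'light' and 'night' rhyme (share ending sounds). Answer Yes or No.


Rime (stressed vowel + following sounds) of 'light': -ight = /aɪt/
Rime of 'night': -ight = /aɪt/
/aɪt/ and /aɪt/ are the same ending sound, so the words rhyme.

Yes


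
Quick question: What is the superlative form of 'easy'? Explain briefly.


Apply superlative formation (consonant + y: change y to i, add -est): 'easy' -> 'easiest'.

easiest


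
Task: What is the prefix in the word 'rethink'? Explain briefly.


The word 'rethink' = 're' (prefix) + 'think' (root). The prefix is 're'.

re


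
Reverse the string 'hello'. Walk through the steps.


Reverse 'hello' character by character: 'olleh'.

olleh


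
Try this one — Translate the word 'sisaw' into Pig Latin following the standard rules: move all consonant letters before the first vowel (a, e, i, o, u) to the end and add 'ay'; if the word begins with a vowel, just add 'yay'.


'sisaw': move consonant cluster 's' to end and add 'ay': 'isawsay'.

isawsay


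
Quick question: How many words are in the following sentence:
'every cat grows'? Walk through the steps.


Split into words: every | cat | grows = 3 words.

3


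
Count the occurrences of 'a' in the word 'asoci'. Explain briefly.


Letter 'a' in 'asoci': found at position(s) 1 = 1 occurrence(s).

1


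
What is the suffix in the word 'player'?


The word 'player' = 'play' (root) + '-er' (suffix). The suffix is '-er'.

er


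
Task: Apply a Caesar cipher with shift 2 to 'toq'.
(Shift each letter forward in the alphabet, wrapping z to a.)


Shift each letter by 2: t -> v, o -> q, q -> s. Result: 'vqs'.

vqs


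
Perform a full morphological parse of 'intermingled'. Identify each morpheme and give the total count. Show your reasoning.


Step 1: Identify prefix: 'inter' (meaning: between)
Step 2: Identify root: 'mingle'
Step 3: Identify suffix(es): 'ed'
Decomposition: inter- (prefix: between) + mingle (root) + -ed (suffix: past)
Total morphemes: 3

3 morphemes (inter- (prefix: between) + mingle (root) + -ed (suffix: past))


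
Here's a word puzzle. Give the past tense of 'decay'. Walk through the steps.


Apply rule: Add -ed. 'decay' becomes 'decayed'.

decayed


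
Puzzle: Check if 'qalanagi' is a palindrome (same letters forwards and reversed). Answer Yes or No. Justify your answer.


Forward: 'qalanagi'
Reversed: 'iganalaq'
They differ.

No


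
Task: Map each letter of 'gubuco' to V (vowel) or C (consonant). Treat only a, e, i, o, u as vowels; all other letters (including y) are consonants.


Letter mapping: g = C, u = V, b = C, u = V, c = C, o = V.

CVCVCV


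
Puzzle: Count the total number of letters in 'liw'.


Spell out 'liw' and number each letter: l(1), i(2), w(3). Total: 3 letters.

3


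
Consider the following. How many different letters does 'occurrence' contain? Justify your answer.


Unique letters in 'occurrence': {c, e, n, o, r, u} = 6 distinct letters.

6


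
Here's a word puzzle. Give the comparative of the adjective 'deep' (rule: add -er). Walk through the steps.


Apply comparative formation (add -er): 'deep' -> 'deeper'.

deeper


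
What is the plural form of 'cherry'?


Apply rule: Change -y to -ies (consonant + y). 'cherry' becomes 'cherries'.

cherries


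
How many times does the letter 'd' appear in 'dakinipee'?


Letter 'd' in 'dakinipee': found at position(s) 1 = 1 occurrence(s).

1


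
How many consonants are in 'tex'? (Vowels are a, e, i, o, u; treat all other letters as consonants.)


Consonants in 'tex': t, x = 2 consonants.

2


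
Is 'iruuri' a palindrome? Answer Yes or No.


Forward: 'iruuri'
Reversed: 'iruuri'
They are identical.

Yes


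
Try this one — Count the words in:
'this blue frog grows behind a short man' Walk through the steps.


Split into words: this | blue | frog | grows | behind | a | short | man = 8 words.

8


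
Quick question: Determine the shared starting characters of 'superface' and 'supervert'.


Compare from the start: 5 characters match: 'super'. Mismatch at position 6: 'f' vs 'v'.

super


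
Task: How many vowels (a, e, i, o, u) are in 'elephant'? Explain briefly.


Vowels in 'elephant': e, e, a = 3 vowels.

3


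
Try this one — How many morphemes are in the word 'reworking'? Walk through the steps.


Decomposition: re- (prefix) + work (root) + -ing (suffix) = 3 morpheme(s)

3 morphemes


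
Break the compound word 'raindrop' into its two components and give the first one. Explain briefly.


Split 'raindrop' into 'rain' + 'drop'. The first part is 'rain'.

rain


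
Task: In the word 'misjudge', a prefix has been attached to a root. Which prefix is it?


The word 'misjudge' = 'mis' (prefix) + 'judge' (root). The prefix is 'mis'.

mis


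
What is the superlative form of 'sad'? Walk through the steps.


Apply superlative formation (double final consonant, add -est): 'sad' -> 'saddest'.

saddest


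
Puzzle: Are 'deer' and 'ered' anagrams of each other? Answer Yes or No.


Sorted letters of 'deer': 'deer'
Sorted letters of 'ered': 'deer'
They match.

Yes


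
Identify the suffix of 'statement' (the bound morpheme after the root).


The word 'statement' = 'state' (root) + '-ment' (suffix). The suffix is '-ment'.

ment


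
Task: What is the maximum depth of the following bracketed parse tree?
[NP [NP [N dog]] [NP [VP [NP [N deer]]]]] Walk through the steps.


Count bracket nesting levels:
'[' at pos 0: depth = 1
'[' at pos 4: depth = 2
'[' at pos 8: depth = 3
'[' at pos 17: depth = 2
'[' at pos 21: depth = 3
'[' at pos 25: depth = 4
'[' at pos 29: depth = 5
Maximum depth reached: 5

5


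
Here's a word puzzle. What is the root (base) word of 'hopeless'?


Remove suffix '-less' from 'hopeless' to get root 'hope'.

hope


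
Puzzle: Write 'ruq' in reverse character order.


Reverse 'ruq' character by character: 'qur'.

qur


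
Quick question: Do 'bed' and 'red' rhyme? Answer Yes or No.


Rime (stressed vowel + following sounds) of 'bed': -ed = /ɛd/
Rime of 'red': -ed = /ɛd/
/ɛd/ and /ɛd/ are the same ending sound, so the words rhyme.

Yes


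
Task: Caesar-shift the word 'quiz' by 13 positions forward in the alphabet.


Shift each letter by 13: q -> d, u -> h, i -> v, z -> m. Result: 'dhvm'.

dhvm


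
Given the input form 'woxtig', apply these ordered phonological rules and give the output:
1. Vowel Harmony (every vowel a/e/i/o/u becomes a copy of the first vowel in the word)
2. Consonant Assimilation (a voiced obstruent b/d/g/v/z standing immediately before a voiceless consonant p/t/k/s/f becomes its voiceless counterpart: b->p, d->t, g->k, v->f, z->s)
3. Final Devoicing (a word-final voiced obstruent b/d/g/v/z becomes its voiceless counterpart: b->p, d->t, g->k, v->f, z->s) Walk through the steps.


Starting form: 'woxtig'
Rule 1: Vowel Harmony: all vowels become 'o' (matching first vowel). 'woxtig' -> 'woxtog'
Rule 2: Consonant Assimilation: no voiced obstruent (b/d/g/v/z) stands immediately before a voiceless consonant (p/t/k/s/f). No change.
Rule 3: Final Devoicing: word-final voiced obstruent 'g' becomes voiceless 'k'. 'woxtog' -> 'woxtok'
Final form: 'woxtok'

woxtok


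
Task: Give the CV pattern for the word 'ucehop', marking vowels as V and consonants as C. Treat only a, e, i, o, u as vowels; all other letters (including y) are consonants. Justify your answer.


Letter mapping: u = V, c = C, e = V, h = C, o = V, p = C.

VCVCVC


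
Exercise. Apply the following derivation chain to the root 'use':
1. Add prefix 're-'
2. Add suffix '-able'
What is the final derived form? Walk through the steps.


Step 1: Add prefix 're-' to 'use' = 'reuse'
Step 2: Add suffix '-able' to 'reuse' = 'reusable'

reusable


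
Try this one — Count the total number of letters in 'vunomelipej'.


Spell out 'vunomelipej' and number each letter: v(1), u(2), n(3), o(4), m(5), e(6), l(7), i(8), p(9), e(10), j(11). Total: 11 letters.

11


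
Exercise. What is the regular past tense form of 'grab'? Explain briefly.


Apply rule: Double final consonant and add -ed. 'grab' becomes 'grabbed'.

grabbed


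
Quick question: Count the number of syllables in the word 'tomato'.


Break 'tomato' into syllables: to-ma-to -> to | ma | to = 3 syllables

3 syllables


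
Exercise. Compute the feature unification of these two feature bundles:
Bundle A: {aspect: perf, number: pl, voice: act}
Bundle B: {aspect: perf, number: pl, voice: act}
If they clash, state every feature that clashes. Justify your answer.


Compare features:
aspect: A=perf vs B=perf -> unified: perf
number: A=pl vs B=pl -> unified: pl
voice: A=act vs B=act -> unified: act
No clashes found.

Unified: {aspect: perf, number: pl, voice: act}


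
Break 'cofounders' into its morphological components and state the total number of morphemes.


Step 1: Identify prefix: 'co' (meaning: together)
Step 2: Identify root: 'found'
Step 3: Identify suffix(es): 'er, s'
Decomposition: co- (prefix: together) + found (root) + -er (suffix: one who) + -s (plural)
Total morphemes: 4

4 morphemes (co- (prefix: together) + found (root) + -er (suffix: one who) + -s (plural))


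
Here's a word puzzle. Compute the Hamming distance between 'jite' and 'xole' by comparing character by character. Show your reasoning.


Alignment:
Position 1: 'j' vs 'x' = DIFFER
Position 2: 'i' vs 'o' = DIFFER
Position 3: 't' vs 'l' = DIFFER
Position 4: 'e' vs 'e' = match
Total differences: 3

3


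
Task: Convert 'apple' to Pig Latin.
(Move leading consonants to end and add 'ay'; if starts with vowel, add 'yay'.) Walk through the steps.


'apple' starts with a vowel, so add 'yay': 'appleyay'.

appleyay


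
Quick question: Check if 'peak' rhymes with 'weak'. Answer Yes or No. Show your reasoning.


Rime (stressed vowel + following sounds) of 'peak': -eak = /iːk/
Rime of 'weak': -eak = /iːk/
/iːk/ and /iːk/ are the same ending sound, so the words rhyme.

Yes


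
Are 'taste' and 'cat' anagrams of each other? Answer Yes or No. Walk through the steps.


Sorted letters of 'taste': 'aestt'
Sorted letters of 'cat': 'act'
They do not match.

No


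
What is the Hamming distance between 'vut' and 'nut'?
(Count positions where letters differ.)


Alignment:
Position 1: 'v' vs 'n' = DIFFER
Position 2: 'u' vs 'u' = match
Position 3: 't' vs 't' = match
Total differences: 1

1


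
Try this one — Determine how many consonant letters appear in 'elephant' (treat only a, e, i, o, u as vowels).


Consonants in 'elephant': l, p, h, n, t = 5 consonants.

5


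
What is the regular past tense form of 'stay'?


Apply rule: Add -ed. 'stay' becomes 'stayed'.

stayed


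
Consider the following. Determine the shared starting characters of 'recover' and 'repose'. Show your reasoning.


Compare from the start: 2 characters match: 're'. Mismatch at position 3: 'c' vs 'p'.

re


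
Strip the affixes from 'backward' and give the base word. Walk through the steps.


Remove suffix '-ward' from 'backward' to get root 'back'.

back


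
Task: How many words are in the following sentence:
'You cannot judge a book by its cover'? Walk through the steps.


Split into words: You | cannot | judge | a | book | by | its | cover = 8 words.

8


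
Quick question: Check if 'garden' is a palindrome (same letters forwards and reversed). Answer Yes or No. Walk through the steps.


Forward: 'garden'
Reversed: 'nedrag'
They differ.

No


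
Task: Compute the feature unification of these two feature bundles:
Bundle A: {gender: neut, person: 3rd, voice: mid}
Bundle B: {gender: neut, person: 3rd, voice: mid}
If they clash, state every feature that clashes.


Compare features:
gender: A=neut vs B=neut -> unified: neut
person: A=3rd vs B=3rd -> unified: 3rd
voice: A=mid vs B=mid -> unified: mid
No clashes found.

Unified: {gender: neut, person: 3rd, voice: mid}


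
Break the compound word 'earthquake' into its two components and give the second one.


Split 'earthquake' into 'earth' + 'quake'. The second part is 'quake'.

quake


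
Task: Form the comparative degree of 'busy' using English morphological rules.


Apply comparative formation (consonant + y: change y to i, add -er): 'busy' -> 'busier'.

busier


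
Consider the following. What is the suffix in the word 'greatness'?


The word 'greatness' = 'great' (root) + '-ness' (suffix). The suffix is '-ness'.

ness


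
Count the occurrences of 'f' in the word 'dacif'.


Letter 'f' in 'dacif': found at position(s) 5 = 1 occurrence(s).

1


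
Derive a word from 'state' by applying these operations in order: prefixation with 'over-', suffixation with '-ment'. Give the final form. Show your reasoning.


Step 1: Add prefix 'over-' to 'state' = 'overstate'
Step 2: Add suffix '-ment' to 'overstate' = 'overstatement'

overstatement


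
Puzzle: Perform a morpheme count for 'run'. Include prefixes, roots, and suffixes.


Decomposition: run (free morpheme) = 1 morpheme(s)

1 morphemes


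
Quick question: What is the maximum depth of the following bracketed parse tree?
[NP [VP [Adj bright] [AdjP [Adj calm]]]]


Count bracket nesting levels:
'[' at pos 0: depth = 1
'[' at pos 4: depth = 2
'[' at pos 8: depth = 3
'[' at pos 21: depth = 3
'[' at pos 27: depth = 4
Maximum depth reached: 4

4


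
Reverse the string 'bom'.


Reverse 'bom' character by character: 'mob'.

mob


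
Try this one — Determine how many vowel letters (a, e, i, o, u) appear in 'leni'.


Vowels in 'leni': e, i = 2 vowels.

2


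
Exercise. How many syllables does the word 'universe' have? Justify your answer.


Break 'universe' into syllables: u-ni-verse -> u | ni | verse = 3 syllables

3 syllables


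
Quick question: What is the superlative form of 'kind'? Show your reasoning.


Apply superlative formation (add -est): 'kind' -> 'kindest'.

kindest


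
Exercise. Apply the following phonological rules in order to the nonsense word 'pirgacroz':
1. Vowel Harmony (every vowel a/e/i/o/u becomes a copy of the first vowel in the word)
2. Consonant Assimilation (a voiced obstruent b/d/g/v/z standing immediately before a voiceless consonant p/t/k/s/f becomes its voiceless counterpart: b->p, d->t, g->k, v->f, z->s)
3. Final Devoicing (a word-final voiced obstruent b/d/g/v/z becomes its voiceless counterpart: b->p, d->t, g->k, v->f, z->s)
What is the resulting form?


Starting form: 'pirgacroz'
Rule 1: Vowel Harmony: all vowels become 'i' (matching first vowel). 'pirgacroz' -> 'pirgicriz'
Rule 2: Consonant Assimilation: no voiced obstruent (b/d/g/v/z) stands immediately before a voiceless consonant (p/t/k/s/f). No change.
Rule 3: Final Devoicing: word-final voiced obstruent 'z' becomes voiceless 's'. 'pirgicriz' -> 'pirgicris'
Final form: 'pirgicris'

pirgicris


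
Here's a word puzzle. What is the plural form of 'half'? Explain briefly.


Apply rule: Change -f to -ves. 'half' becomes 'halves'.

halves


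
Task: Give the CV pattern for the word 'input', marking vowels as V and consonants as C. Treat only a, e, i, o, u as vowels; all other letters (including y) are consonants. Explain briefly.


Letter mapping: i = V, n = C, p = C, u = V, t = C.

VCCVC


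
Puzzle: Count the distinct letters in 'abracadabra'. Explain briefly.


Unique letters in 'abracadabra': {a, b, c, d, r} = 5 distinct letters.

5


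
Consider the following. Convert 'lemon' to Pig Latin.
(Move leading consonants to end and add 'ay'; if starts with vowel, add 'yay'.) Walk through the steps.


'lemon': move consonant cluster 'l' to end and add 'ay': 'emonlay'.

emonlay


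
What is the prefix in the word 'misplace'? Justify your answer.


The word 'misplace' = 'mis' (prefix) + 'place' (root). The prefix is 'mis'.

mis


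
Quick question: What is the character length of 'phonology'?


Spell out 'phonology' and number each letter: p(1), h(2), o(3), n(4), o(5), l(6), o(7), g(8), y(9). Total: 9 letters.

9


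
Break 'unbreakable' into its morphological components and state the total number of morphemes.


Step 1: Identify prefix: 'un' (meaning: not/reverse)
Step 2: Identify root: 'break'
Step 3: Identify suffix(es): 'able'
Decomposition: un- (prefix: not/reverse) + break (root) + -able (suffix: capable of)
Total morphemes: 3

3 morphemes (un- (prefix: not/reverse) + break (root) + -able (suffix: capable of))


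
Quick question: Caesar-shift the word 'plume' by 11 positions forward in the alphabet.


Shift each letter by 11: p -> a, l -> w, u -> f, m -> x, e -> p. Result: 'awfxp'.

awfxp


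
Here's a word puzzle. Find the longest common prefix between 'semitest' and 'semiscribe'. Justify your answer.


Compare from the start: 4 characters match: 'semi'. Mismatch at position 5: 't' vs 's'.

semi


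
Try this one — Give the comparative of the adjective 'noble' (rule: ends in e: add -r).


Apply comparative formation (ends in e: add -r): 'noble' -> 'nobler'.

nobler


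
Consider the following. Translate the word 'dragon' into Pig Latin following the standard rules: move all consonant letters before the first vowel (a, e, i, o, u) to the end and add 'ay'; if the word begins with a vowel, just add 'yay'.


'dragon': move consonant cluster 'dr' to end and add 'ay': 'agondray'.

agondray


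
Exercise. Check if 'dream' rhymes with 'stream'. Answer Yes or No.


Rime (stressed vowel + following sounds) of 'dream': -eam = /iːm/
Rime of 'stream': -eam = /iːm/
/iːm/ and /iːm/ are the same ending sound, so the words rhyme.

Yes


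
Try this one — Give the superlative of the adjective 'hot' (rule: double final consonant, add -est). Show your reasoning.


Apply superlative formation (double final consonant, add -est): 'hot' -> 'hottest'.

hottest


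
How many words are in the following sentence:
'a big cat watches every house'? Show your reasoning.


Split into words: a | big | cat | watches | every | house = 6 words.

6


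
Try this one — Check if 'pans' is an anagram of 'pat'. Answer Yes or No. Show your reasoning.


Sorted letters of 'pans': 'anps'
Sorted letters of 'pat': 'apt'
They do not match.

No


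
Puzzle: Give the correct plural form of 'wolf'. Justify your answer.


Apply rule: Change -f to -ves. 'wolf' becomes 'wolves'.

wolves


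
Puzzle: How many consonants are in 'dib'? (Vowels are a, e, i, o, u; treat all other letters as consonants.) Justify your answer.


Consonants in 'dib': d, b = 2 consonants.

2


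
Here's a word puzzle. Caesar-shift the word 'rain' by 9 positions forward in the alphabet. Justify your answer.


Shift each letter by 9: r -> a, a -> j, i -> r, n -> w. Result: 'ajrw'.

ajrw


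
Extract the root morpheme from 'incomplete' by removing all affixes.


Remove prefix 'in' from 'incomplete' to get root 'complete'.

complete


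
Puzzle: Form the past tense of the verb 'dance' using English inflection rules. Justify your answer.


Apply rule: Add -d (word ends in -e). 'dance' becomes 'danced'.

danced


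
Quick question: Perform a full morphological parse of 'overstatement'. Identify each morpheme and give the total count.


Step 1: Identify prefix: 'over' (meaning: excessively)
Step 2: Identify root: 'state'
Step 3: Identify suffix(es): 'ment'
Decomposition: over- (prefix: excessively) + state (root) + -ment (suffix: action/result)
Total morphemes: 3

3 morphemes (over- (prefix: excessively) + state (root) + -ment (suffix: action/result))


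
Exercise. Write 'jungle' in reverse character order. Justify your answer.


Reverse 'jungle' character by character: 'elgnuj'.

elgnuj


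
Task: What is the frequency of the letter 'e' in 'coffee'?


Letter 'e' in 'coffee': found at position(s) 5, 6 = 2 occurrence(s).

2


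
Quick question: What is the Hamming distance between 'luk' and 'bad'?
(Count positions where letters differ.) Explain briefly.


Alignment:
Position 1: 'l' vs 'b' = DIFFER
Position 2: 'u' vs 'a' = DIFFER
Position 3: 'k' vs 'd' = DIFFER
Total differences: 3

3


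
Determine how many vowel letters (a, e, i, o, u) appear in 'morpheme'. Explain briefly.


Vowels in 'morpheme': o, e, e = 3 vowels.

3


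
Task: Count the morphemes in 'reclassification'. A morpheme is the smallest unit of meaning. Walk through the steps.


Decomposition: re- (prefix) + class (root) + -ify (suffix) + -ation (suffix) = 4 morpheme(s)

4 morphemes


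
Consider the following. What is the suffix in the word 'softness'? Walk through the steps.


The word 'softness' = 'soft' (root) + '-ness' (suffix). The suffix is '-ness'.

ness


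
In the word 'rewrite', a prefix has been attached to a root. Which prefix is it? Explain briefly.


The word 'rewrite' = 're' (prefix) + 'write' (root). The prefix is 're'.

re


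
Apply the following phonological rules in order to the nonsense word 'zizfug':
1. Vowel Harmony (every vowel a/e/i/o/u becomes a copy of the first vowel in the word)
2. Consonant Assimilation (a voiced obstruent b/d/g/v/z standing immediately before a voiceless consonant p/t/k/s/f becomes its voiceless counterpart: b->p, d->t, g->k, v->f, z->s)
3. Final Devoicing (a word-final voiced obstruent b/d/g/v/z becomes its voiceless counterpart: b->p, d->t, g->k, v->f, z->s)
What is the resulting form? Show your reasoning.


Starting form: 'zizfug'
Rule 1: Vowel Harmony: all vowels become 'i' (matching first vowel). 'zizfug' -> 'zizfig'
Rule 2: Consonant Assimilation: voiced obstruent before voiceless consonant becomes voiceless ('zf' -> 'sf'). 'zizfig' -> 'zisfig'
Rule 3: Final Devoicing: word-final voiced obstruent 'g' becomes voiceless 'k'. 'zisfig' -> 'zisfik'
Final form: 'zisfik'

zisfik


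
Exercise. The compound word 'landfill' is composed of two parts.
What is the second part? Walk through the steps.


Split 'landfill' into 'land' + 'fill'. The second part is 'fill'.

fill


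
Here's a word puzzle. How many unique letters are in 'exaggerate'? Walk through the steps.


Unique letters in 'exaggerate': {a, e, g, r, t, x} = 6 distinct letters.

6


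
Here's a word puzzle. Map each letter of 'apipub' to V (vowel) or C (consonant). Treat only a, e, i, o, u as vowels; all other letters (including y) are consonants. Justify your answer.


Letter mapping: a = V, p = C, i = V, p = C, u = V, b = C.

VCVCVC


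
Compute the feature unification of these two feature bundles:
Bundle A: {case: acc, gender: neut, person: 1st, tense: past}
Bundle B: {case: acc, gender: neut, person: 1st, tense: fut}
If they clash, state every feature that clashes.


Compare features:
case: A=acc vs B=acc -> unified: acc
gender: A=neut vs B=neut -> unified: neut
person: A=1st vs B=1st -> unified: 1st
tense: A=past vs B=fut -> CLASH
Clash detected on feature 'tense' (past vs fut); unification fails.

CLASH on 'tense' (past vs fut)


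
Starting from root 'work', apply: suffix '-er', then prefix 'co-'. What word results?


Step 1: Add suffix '-er' to 'work' = 'worker'
Step 2: Add prefix 'co-' to 'worker' = 'coworker'

coworker


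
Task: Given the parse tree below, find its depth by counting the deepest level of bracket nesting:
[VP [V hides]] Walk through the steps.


Count bracket nesting levels:
'[' at pos 0: depth = 1
'[' at pos 4: depth = 2
Maximum depth reached: 2

2


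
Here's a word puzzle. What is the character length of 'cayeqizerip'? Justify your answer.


Spell out 'cayeqizerip' and number each letter: c(1), a(2), y(3), e(4), q(5), i(6), z(7), e(8), r(9), i(10), p(11). Total: 11 letters.

11


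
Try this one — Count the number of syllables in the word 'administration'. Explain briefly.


Break 'administration' into syllables: ad-min-is-tra-tion -> ad | min | is | tra | tion = 5 syllables

5 syllables


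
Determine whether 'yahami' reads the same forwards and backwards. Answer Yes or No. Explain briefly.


Forward: 'yahami'
Reversed: 'imahay'
They differ.

No


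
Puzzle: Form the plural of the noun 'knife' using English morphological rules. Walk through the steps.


Apply rule: Change -fe to -ves. 'knife' becomes 'knives'.

knives


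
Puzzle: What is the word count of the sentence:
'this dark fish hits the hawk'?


Split into words: this | dark | fish | hits | the | hawk = 6 words.

6


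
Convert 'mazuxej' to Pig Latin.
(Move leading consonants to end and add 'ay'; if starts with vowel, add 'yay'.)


'mazuxej': move consonant cluster 'm' to end and add 'ay': 'azuxejmay'.

azuxejmay


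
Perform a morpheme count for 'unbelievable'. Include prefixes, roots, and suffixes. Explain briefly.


Decomposition: un- (prefix) + believe (root) + -able (suffix) = 3 morpheme(s)

3 morphemes


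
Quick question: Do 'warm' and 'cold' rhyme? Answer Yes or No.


Rime (stressed vowel + following sounds) of 'warm': -arm = /ɔːrm/
Rime of 'cold': -old = /oʊld/
/ɔːrm/ and /oʊld/ are different ending sounds, so the words do not rhyme.

No


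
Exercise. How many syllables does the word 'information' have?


Break 'information' into syllables: in-for-ma-tion -> in | for | ma | tion = 4 syllables

4 syllables


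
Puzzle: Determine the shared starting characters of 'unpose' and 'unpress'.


Compare from the start: 3 characters match: 'unp'. Mismatch at position 4: 'o' vs 'r'.

unp


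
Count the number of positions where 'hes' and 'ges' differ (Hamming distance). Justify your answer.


Alignment:
Position 1: 'h' vs 'g' = DIFFER
Position 2: 'e' vs 'e' = match
Position 3: 's' vs 's' = match
Total differences: 1

1


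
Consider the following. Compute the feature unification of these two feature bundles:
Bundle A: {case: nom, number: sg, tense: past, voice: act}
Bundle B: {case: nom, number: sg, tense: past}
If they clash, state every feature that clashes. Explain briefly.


Compare features:
case: A=nom vs B=nom -> unified: nom
number: A=sg vs B=sg -> unified: sg
tense: A=past vs B=past -> unified: past
voice: A=act vs B=_ -> unified: act
No clashes found.

Unified: {case: nom, number: sg, tense: past, voice: act}


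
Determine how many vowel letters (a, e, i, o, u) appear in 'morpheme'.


Vowels in 'morpheme': o, e, e = 3 vowels.

3


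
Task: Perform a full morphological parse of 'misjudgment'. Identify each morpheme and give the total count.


Step 1: Identify prefix: 'mis' (meaning: wrongly)
Step 2: Identify root: 'judge'
Step 3: Identify suffix(es): 'ment'
Decomposition: mis- (prefix: wrongly) + judge (root) + -ment (suffix: action/result)
Total morphemes: 3

3 morphemes (mis- (prefix: wrongly) + judge (root) + -ment (suffix: action/result))


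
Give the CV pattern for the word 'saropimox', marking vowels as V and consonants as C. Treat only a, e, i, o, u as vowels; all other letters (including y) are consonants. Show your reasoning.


Letter mapping: s = C, a = V, r = C, o = V, p = C, i = V, m = C, o = V, x = C.

CVCVCVCVC


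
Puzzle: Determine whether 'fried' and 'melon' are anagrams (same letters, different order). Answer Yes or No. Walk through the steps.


Sorted letters of 'fried': 'defir'
Sorted letters of 'melon': 'elmno'
They do not match.

No


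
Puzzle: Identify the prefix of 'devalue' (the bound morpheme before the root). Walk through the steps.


The word 'devalue' = 'de' (prefix) + 'value' (root). The prefix is 'de'.

de


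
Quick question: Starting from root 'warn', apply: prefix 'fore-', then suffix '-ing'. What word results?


Step 1: Add prefix 'fore-' to 'warn' = 'forewarn'
Step 2: Add suffix '-ing' to 'forewarn' = 'forewarning'

forewarning


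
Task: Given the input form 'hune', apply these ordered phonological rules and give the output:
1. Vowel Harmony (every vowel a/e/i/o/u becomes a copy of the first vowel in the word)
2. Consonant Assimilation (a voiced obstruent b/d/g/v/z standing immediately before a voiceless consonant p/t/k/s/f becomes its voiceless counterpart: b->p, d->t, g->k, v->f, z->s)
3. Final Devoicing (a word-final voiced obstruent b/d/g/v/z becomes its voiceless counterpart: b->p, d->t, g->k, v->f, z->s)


Starting form: 'hune'
Rule 1: Vowel Harmony: all vowels become 'u' (matching first vowel). 'hune' -> 'hunu'
Rule 2: Consonant Assimilation: no voiced obstruent (b/d/g/v/z) stands immediately before a voiceless consonant (p/t/k/s/f). No change.
Rule 3: Final Devoicing: the word ends in the vowel 'u', not a consonant. No change.
Final form: 'hunu'

hunu


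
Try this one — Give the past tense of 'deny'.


Apply rule: Change -y to -ied. 'deny' becomes 'denied'.

denied


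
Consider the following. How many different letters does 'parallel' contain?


Unique letters in 'parallel': {a, e, l, p, r} = 5 distinct letters.

5


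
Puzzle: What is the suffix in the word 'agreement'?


The word 'agreement' = 'agree' (root) + '-ment' (suffix). The suffix is '-ment'.

ment


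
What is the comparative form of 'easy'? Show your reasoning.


Apply comparative formation (consonant + y: change y to i, add -er): 'easy' -> 'easier'.

easier


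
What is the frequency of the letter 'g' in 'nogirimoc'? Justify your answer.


Letter 'g' in 'nogirimoc': found at position(s) 3 = 1 occurrence(s).

1


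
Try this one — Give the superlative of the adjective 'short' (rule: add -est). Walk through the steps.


Apply superlative formation (add -est): 'short' -> 'shortest'.

shortest


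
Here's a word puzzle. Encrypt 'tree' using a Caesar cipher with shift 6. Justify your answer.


Shift each letter by 6: t -> z, r -> x, e -> k, e -> k. Result: 'zxkk'.

zxkk


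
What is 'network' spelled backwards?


Reverse 'network' character by character: 'krowten'.

krowten


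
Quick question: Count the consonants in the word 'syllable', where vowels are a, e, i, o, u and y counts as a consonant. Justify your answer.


Consonants in 'syllable': s, y, l, l, b, l = 6 consonants.

6


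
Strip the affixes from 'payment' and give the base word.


Remove suffix '-ment' from 'payment' to get root 'pay'.

pay


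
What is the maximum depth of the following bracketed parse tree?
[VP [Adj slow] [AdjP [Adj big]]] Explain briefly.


Count bracket nesting levels:
'[' at pos 0: depth = 1
'[' at pos 4: depth = 2
'[' at pos 15: depth = 2
'[' at pos 21: depth = 3
Maximum depth reached: 3

3


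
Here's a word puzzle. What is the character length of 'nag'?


Spell out 'nag' and number each letter: n(1), a(2), g(3). Total: 3 letters.

3


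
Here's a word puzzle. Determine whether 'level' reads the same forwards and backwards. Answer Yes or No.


Forward: 'level'
Reversed: 'level'
They are identical.

Yes


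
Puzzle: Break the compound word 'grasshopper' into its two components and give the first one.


Split 'grasshopper' into 'grass' + 'hopper'. The first part is 'grass'.

grass


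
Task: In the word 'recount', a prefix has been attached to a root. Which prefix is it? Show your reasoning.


The word 'recount' = 're' (prefix) + 'count' (root). The prefix is 're'.

re


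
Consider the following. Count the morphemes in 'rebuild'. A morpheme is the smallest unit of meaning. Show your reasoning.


Decomposition: re- (prefix) + build (root) = 2 morpheme(s)

2 morphemes


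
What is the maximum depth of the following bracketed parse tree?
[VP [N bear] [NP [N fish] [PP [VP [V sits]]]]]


Count bracket nesting levels:
'[' at pos 0: depth = 1
'[' at pos 4: depth = 2
'[' at pos 13: depth = 2
'[' at pos 17: depth = 3
'[' at pos 26: depth = 3
'[' at pos 30: depth = 4
'[' at pos 34: depth = 5
Maximum depth reached: 5

5


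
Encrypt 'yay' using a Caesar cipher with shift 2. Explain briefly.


Shift each letter by 2: y -> a, a -> c, y -> a. Result: 'aca'.

aca


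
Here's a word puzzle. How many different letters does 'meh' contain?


Unique letters in 'meh': {e, h, m} = 3 distinct letters.

3


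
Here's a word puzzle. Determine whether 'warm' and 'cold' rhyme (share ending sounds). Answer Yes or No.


Rime (stressed vowel + following sounds) of 'warm': -arm = /ɔːrm/
Rime of 'cold': -old = /oʊld/
/ɔːrm/ and /oʊld/ are different ending sounds, so the words do not rhyme.

No


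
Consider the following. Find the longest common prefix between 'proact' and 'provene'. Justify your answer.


Compare from the start: 3 characters match: 'pro'. Mismatch at position 4: 'a' vs 'v'.

pro


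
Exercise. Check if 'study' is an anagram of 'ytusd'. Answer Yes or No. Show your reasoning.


Sorted letters of 'study': 'dstuy'
Sorted letters of 'ytusd': 'dstuy'
They match.

Yes


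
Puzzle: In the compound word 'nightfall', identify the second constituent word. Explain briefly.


Split 'nightfall' into 'night' + 'fall'. The second part is 'fall'.

fall


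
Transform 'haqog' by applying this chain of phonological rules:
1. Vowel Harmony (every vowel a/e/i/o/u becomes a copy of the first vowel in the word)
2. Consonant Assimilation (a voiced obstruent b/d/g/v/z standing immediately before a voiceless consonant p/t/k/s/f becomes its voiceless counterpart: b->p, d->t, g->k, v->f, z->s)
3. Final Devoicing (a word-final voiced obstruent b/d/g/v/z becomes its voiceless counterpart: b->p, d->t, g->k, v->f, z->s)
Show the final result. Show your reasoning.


Starting form: 'haqog'
Rule 1: Vowel Harmony: all vowels become 'a' (matching first vowel). 'haqog' -> 'haqag'
Rule 2: Consonant Assimilation: no voiced obstruent (b/d/g/v/z) stands immediately before a voiceless consonant (p/t/k/s/f). No change.
Rule 3: Final Devoicing: word-final voiced obstruent 'g' becomes voiceless 'k'. 'haqag' -> 'haqak'
Final form: 'haqak'

haqak


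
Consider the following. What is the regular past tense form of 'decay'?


Apply rule: Add -ed. 'decay' becomes 'decayed'.

decayed


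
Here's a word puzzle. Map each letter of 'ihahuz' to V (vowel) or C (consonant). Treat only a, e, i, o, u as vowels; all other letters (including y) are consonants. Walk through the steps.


Letter mapping: i = V, h = C, a = V, h = C, u = V, z = C.

VCVCVC


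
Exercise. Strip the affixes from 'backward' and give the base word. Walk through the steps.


Remove suffix '-ward' from 'backward' to get root 'back'.

back


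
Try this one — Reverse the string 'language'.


Reverse 'language' character by character: 'egaugnal'.

egaugnal


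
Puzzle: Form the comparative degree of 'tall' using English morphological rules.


Apply comparative formation (add -er): 'tall' -> 'taller'.

taller


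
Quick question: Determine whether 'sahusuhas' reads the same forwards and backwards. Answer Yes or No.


Forward: 'sahusuhas'
Reversed: 'sahusuhas'
They are identical.

Yes


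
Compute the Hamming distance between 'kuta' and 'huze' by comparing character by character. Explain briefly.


Alignment:
Position 1: 'k' vs 'h' = DIFFER
Position 2: 'u' vs 'u' = match
Position 3: 't' vs 'z' = DIFFER
Position 4: 'a' vs 'e' = DIFFER
Total differences: 3

3


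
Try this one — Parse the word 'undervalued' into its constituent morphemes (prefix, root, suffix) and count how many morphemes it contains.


Step 1: Identify prefix: 'under' (meaning: beneath/insufficient)
Step 2: Identify root: 'value'
Step 3: Identify suffix(es): 'ed'
Decomposition: under- (prefix: beneath/insufficient) + value (root) + -ed (suffix: past)
Total morphemes: 3

3 morphemes (under- (prefix: beneath/insufficient) + value (root) + -ed (suffix: past))


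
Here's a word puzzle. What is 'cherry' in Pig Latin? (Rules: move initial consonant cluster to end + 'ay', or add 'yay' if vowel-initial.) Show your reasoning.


'cherry': move consonant cluster 'ch' to end and add 'ay': 'errychay'.

errychay


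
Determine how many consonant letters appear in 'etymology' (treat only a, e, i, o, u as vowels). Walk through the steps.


Consonants in 'etymology': t, y, m, l, g, y = 6 consonants.

6


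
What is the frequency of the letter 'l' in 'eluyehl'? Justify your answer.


Letter 'l' in 'eluyehl': found at position(s) 2, 7 = 2 occurrence(s).

2


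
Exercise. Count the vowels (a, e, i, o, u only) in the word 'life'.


Vowels in 'life': i, e = 2 vowels.

2


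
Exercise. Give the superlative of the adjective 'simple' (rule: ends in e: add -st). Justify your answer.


Apply superlative formation (ends in e: add -st): 'simple' -> 'simplest'.

simplest


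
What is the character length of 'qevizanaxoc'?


Spell out 'qevizanaxoc' and number each letter: q(1), e(2), v(3), i(4), z(5), a(6), n(7), a(8), x(9), o(10), c(11). Total: 11 letters.

11


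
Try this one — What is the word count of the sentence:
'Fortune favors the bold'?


Split into words: Fortune | favors | the | bold = 4 words.

4


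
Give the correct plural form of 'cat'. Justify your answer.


Apply rule: Add -s. 'cat' becomes 'cats'.

cats


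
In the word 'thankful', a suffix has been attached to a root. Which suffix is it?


The word 'thankful' = 'thank' (root) + '-ful' (suffix). The suffix is '-ful'.

ful


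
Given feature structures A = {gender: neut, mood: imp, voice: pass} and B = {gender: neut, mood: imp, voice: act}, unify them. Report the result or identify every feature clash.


Compare features:
gender: A=neut vs B=neut -> unified: neut
mood: A=imp vs B=imp -> unified: imp
voice: A=pass vs B=act -> CLASH
Clash detected on feature 'voice' (pass vs act); unification fails.

CLASH on 'voice' (pass vs act)


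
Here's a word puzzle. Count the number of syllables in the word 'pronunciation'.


Break 'pronunciation' into syllables: pro-nun-ci-a-tion -> pro | nun | ci | a | tion = 5 syllables

5 syllables


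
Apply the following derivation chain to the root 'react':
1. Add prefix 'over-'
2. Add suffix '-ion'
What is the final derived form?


Step 1: Add prefix 'over-' to 'react' = 'overreact'
Step 2: Add suffix '-ion' to 'overreact' = 'overreaction'

overreaction
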